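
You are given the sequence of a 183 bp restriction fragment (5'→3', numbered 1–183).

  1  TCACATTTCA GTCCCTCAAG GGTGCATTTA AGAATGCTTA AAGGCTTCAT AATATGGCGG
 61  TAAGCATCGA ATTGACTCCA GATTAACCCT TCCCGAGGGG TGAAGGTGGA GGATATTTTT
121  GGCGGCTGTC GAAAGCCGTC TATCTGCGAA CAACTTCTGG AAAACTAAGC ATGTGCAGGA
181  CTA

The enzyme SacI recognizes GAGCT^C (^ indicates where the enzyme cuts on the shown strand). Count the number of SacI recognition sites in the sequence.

No occurrence of GAGCTC is present in the sequence.
SacI does not cut: 0 sites.

0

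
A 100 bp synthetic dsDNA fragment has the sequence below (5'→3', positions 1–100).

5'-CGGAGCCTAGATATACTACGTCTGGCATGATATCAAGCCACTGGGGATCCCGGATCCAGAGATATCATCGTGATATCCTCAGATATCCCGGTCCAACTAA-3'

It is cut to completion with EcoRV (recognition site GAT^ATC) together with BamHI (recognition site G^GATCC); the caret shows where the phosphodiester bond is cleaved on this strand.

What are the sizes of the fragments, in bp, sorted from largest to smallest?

31, 16, 14, 11, 11, 10, 7 bp

EcoRV sites (GATATC) start at positions 29, 61, 72, 82.
EcoRV cuts after base 3 of each site, so after positions 31, 63, 74, 84.
BamHI sites (GGATCC) start at positions 45, 52.
BamHI cuts after the first base of each site, so after positions 45, 52.
Combined cut positions: 31, 45, 52, 63, 74, 84.
Linear molecule, 6 cuts → 7 fragments:
  1–31 → 31 bp
  32–45 → 14 bp
  46–52 → 7 bp
  53–63 → 11 bp
  64–74 → 11 bp
  75–84 → 10 bp
  85–100 → 16 bp
Sorted largest to smallest: 31, 16, 14, 11, 11, 10, 7 bp.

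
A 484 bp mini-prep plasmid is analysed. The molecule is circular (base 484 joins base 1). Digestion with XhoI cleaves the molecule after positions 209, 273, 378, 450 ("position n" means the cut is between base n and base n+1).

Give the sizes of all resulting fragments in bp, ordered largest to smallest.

Circular molecule, 4 cuts → 4 fragments:
  273 − 209 = 64 bp
  378 − 273 = 105 bp
  450 − 378 = 72 bp
  wrap: 484 − 450 + 209 = 243 bp
Sorted largest to smallest: 243, 105, 72, 64 bp.

243, 105, 72, 64 bp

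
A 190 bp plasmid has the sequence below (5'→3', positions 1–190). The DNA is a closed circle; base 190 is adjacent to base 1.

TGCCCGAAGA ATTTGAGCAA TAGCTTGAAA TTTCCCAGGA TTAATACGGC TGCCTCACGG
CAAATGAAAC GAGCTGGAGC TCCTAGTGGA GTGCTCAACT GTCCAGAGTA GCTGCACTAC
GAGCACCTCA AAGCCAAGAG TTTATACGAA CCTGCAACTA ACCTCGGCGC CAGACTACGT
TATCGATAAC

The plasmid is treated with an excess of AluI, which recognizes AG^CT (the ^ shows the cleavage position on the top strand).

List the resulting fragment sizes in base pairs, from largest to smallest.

AluI sites (AGCT) start at positions 22, 72, 78, 110.
AluI cuts after base 2 of each site, so after positions 23, 73, 79, 111.
Circular molecule, 4 cuts → 4 fragments:
  24–73 → 50 bp
  74–79 → 6 bp
  80–111 → 32 bp
  112–190 then 1–23 → 79 + 23 = 102 bp
Sorted largest to smallest: 102, 50, 32, 6 bp.

102, 50, 32, 6 bp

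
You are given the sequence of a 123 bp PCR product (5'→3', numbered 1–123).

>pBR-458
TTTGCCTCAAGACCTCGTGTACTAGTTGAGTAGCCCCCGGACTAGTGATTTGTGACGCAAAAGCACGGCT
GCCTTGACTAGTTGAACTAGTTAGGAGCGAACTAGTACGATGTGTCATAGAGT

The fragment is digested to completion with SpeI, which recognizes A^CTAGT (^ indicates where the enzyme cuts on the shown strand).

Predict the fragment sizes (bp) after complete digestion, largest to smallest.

36, 22, 21, 20, 15, 9 bp

SpeI sites (ACTAGT) start at positions 21, 41, 77, 86, 101.
SpeI cuts after the first base of each site, so after positions 21, 41, 77, 86, 101.
Linear molecule, 5 cuts → 6 fragments:
  1–21 → 21 bp
  22–41 → 20 bp
  42–77 → 36 bp
  78–86 → 9 bp
  87–101 → 15 bp
  102–123 → 22 bp
Sorted largest to smallest: 36, 22, 21, 20, 15, 9 bp.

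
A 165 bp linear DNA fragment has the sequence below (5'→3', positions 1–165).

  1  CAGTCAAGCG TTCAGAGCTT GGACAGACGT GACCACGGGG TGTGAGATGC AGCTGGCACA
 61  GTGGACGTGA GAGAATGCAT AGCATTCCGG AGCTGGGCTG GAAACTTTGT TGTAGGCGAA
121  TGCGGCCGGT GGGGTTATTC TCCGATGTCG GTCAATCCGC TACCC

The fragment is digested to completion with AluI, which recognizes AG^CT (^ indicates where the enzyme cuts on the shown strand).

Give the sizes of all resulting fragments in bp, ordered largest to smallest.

73, 40, 35, 17 bp

AluI sites (AGCT) start at positions 16, 51, 91.
AluI cuts after base 2 of each site, so after positions 17, 52, 92.
Linear molecule, 3 cuts → 4 fragments:
  1–17 → 17 bp
  18–52 → 35 bp
  53–92 → 40 bp
  93–165 → 73 bp
Sorted largest to smallest: 73, 40, 35, 17 bp.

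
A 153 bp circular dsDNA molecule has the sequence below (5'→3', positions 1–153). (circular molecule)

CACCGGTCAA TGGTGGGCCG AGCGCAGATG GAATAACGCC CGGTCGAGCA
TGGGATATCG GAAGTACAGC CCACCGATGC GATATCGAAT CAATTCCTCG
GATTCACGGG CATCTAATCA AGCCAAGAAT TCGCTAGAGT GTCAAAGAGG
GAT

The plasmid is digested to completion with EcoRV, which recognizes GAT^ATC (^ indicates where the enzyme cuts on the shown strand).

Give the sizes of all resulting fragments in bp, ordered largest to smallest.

126, 27 bp

EcoRV sites (GATATC) start at positions 54, 81.
EcoRV cuts after base 3 of each site, so after positions 56, 83.
Circular molecule, 2 cuts → 2 fragments:
  57–83 → 27 bp
  84–153 then 1–56 → 70 + 56 = 126 bp
Sorted largest to smallest: 126, 27 bp.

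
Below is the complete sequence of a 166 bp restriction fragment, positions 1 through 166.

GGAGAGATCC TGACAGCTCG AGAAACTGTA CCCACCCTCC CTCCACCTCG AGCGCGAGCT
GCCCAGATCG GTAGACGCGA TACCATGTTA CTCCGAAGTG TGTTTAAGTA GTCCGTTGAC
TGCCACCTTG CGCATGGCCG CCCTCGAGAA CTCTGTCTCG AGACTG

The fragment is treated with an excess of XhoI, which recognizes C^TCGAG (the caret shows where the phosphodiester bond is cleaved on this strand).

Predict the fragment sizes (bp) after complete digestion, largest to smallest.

96, 30, 17, 14, 9 bp

XhoI sites (CTCGAG) start at positions 17, 47, 143, 157.
XhoI cuts after the first base of each site, so after positions 17, 47, 143, 157.
Linear molecule, 4 cuts → 5 fragments:
  1–17 → 17 bp
  18–47 → 30 bp
  48–143 → 96 bp
  144–157 → 14 bp
  158–166 → 9 bp
Sorted largest to smallest: 96, 30, 17, 14, 9 bp.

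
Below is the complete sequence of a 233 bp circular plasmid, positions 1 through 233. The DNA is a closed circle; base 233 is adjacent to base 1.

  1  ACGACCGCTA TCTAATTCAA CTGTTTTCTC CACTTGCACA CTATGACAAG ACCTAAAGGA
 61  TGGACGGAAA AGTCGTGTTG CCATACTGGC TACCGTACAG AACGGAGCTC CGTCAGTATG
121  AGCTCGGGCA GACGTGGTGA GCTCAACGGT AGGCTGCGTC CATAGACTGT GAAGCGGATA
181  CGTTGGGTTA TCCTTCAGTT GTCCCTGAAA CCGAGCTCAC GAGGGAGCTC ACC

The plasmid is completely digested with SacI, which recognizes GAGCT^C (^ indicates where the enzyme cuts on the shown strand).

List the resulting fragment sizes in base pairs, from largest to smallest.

SacI sites (GAGCTC) start at positions 105, 120, 139, 213, 225.
SacI cuts after base 5 of each site (before the last base), so after positions 109, 124, 143, 217, 229.
Circular molecule, 5 cuts → 5 fragments:
  110–124 → 15 bp
  125–143 → 19 bp
  144–217 → 74 bp
  218–229 → 12 bp
  230–233 then 1–109 → 4 + 109 = 113 bp
Sorted largest to smallest: 113, 74, 19, 15, 12 bp.

113, 74, 19, 15, 12 bp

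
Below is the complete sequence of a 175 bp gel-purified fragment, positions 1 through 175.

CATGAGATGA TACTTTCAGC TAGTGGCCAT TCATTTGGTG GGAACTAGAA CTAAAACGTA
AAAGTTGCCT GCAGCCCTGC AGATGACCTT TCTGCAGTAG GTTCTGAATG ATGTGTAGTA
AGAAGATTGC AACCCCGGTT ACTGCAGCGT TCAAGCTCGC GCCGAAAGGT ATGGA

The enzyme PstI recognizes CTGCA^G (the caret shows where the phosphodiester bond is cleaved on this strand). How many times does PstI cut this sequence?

CTGCAG occurs starting at positions 69, 77, 92, 142.
PstI cuts at 4 sites.

4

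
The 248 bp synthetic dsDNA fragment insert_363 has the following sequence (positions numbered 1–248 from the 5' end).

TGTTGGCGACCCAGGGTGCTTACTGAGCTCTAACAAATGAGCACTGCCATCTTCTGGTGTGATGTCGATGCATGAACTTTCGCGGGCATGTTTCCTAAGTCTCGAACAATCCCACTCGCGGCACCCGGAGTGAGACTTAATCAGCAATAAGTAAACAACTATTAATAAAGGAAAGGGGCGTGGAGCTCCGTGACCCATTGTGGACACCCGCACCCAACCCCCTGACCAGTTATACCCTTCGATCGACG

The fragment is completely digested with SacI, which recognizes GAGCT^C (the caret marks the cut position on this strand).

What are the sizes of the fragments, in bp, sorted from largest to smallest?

158, 61, 29 bp

SacI sites (GAGCTC) start at positions 25, 183.
SacI cuts after base 5 of each site (before the last base), so after positions 29, 187.
Linear molecule, 2 cuts → 3 fragments:
  1–29 → 29 bp
  30–187 → 158 bp
  188–248 → 61 bp
Sorted largest to smallest: 158, 61, 29 bp.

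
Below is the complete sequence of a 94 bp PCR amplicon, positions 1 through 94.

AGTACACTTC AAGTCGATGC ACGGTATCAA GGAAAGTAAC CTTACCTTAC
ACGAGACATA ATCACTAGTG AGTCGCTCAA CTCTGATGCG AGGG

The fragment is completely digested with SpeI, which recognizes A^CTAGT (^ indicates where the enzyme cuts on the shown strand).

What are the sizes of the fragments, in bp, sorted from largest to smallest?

The SpeI site (ACTAGT) starts at position 64.
SpeI cuts after the first base of each site, so after position 64.
Linear molecule, 1 cut → 2 fragments:
  1–64 → 64 bp
  65–94 → 30 bp
Sorted largest to smallest: 64, 30 bp.

64, 30 bp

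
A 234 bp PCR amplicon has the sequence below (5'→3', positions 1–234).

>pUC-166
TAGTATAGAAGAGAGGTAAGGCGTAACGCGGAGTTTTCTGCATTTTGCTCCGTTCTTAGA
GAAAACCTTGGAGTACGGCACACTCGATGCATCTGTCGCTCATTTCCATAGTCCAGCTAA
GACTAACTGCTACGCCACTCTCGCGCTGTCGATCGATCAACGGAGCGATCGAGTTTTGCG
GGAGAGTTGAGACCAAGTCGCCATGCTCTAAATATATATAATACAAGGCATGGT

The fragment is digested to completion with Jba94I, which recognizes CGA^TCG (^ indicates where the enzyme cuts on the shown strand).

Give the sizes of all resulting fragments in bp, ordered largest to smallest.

Jba94I sites (CGATCG) start at positions 150, 166.
Jba94I cuts after base 3 of each site, so after positions 152, 168.
Linear molecule, 2 cuts → 3 fragments:
  1–152 → 152 bp
  153–168 → 16 bp
  169–234 → 66 bp
Sorted largest to smallest: 152, 66, 16 bp.

152, 66, 16 bp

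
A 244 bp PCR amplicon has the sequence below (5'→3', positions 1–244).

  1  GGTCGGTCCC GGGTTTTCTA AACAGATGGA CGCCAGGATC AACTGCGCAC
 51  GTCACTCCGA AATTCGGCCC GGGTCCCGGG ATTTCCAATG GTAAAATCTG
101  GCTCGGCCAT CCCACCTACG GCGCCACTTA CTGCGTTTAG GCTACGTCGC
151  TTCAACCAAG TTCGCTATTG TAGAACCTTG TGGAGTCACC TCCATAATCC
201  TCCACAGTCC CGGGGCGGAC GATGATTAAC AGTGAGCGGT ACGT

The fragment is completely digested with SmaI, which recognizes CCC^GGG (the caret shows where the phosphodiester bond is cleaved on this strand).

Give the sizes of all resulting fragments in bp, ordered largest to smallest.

SmaI sites (CCCGGG) start at positions 8, 68, 75, 209.
SmaI cuts after base 3 of each site, so after positions 10, 70, 77, 211.
Linear molecule, 4 cuts → 5 fragments:
  1–10 → 10 bp
  11–70 → 60 bp
  71–77 → 7 bp
  78–211 → 134 bp
  212–244 → 33 bp
Sorted largest to smallest: 134, 60, 33, 10, 7 bp.

134, 60, 33, 10, 7 bp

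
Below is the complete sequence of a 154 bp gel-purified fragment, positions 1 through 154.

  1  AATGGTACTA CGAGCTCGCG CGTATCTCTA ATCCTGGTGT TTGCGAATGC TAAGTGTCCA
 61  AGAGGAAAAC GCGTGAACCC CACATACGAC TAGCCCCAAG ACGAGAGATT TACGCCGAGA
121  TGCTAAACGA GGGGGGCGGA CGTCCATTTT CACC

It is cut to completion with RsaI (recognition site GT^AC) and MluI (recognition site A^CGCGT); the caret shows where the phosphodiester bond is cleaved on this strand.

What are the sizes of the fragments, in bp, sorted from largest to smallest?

85, 63, 6 bp

The RsaI site (GTAC) starts at position 5.
RsaI cuts after base 2 of each site, so after position 6.
The MluI site (ACGCGT) starts at position 69.
MluI cuts after the first base of each site, so after position 69.
Combined cut positions: 6, 69.
Linear molecule, 2 cuts → 3 fragments:
  1–6 → 6 bp
  7–69 → 63 bp
  70–154 → 85 bp
Sorted largest to smallest: 85, 63, 6 bp.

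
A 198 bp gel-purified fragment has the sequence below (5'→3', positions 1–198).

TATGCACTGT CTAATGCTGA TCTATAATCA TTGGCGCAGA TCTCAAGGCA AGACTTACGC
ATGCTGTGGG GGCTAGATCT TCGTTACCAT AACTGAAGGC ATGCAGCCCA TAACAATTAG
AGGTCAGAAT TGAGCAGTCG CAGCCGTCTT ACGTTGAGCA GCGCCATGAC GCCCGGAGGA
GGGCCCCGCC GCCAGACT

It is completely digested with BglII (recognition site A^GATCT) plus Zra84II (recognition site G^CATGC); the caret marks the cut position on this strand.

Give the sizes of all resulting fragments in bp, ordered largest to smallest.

BglII sites (AGATCT) start at positions 38, 75.
BglII cuts after the first base of each site, so after positions 38, 75.
Zra84II sites (GCATGC) start at positions 59, 99.
Zra84II cuts after the first base of each site, so after positions 59, 99.
Combined cut positions: 38, 59, 75, 99.
Linear molecule, 4 cuts → 5 fragments:
  1–38 → 38 bp
  39–59 → 21 bp
  60–75 → 16 bp
  76–99 → 24 bp
  100–198 → 99 bp
Sorted largest to smallest: 99, 38, 24, 21, 16 bp.

99, 38, 24, 21, 16 bp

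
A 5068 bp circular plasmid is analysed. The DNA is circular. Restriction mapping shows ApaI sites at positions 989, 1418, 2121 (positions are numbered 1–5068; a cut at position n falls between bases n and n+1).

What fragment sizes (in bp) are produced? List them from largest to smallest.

3936, 703, 429 bp

Circular molecule, 3 cuts → 3 fragments:
  1418 − 989 = 429 bp
  2121 − 1418 = 703 bp
  wrap: 5068 − 2121 + 989 = 3936 bp
Sorted largest to smallest: 3936, 703, 429 bp.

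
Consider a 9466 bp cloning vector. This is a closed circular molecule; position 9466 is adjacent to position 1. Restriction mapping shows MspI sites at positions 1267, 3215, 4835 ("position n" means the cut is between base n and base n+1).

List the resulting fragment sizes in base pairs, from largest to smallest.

Circular molecule, 3 cuts → 3 fragments:
  3215 − 1267 = 1948 bp
  4835 − 3215 = 1620 bp
  wrap: 9466 − 4835 + 1267 = 5898 bp
Sorted largest to smallest: 5898, 1948, 1620 bp.

5898, 1948, 1620 bp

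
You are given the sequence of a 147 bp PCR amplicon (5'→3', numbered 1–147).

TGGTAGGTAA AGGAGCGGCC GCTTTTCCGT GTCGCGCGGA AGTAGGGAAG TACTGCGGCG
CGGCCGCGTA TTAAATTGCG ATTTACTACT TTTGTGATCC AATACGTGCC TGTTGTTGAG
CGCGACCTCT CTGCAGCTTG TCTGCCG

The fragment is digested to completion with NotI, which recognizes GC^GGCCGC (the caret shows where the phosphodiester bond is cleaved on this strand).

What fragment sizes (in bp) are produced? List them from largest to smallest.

NotI sites (GCGGCCGC) start at positions 15, 60.
NotI cuts after base 2 of each site, so after positions 16, 61.
Linear molecule, 2 cuts → 3 fragments:
  1–16 → 16 bp
  17–61 → 45 bp
  62–147 → 86 bp
Sorted largest to smallest: 86, 45, 16 bp.

86, 45, 16 bp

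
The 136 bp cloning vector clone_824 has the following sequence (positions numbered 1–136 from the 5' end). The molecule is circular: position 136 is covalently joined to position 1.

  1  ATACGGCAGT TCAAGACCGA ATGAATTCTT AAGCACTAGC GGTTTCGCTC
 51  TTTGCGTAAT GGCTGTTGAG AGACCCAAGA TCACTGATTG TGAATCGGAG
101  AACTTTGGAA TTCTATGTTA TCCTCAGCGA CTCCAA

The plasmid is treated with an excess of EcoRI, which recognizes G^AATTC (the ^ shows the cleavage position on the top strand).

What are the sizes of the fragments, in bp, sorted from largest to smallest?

EcoRI sites (GAATTC) start at positions 23, 108.
EcoRI cuts after the first base of each site, so after positions 23, 108.
Circular molecule, 2 cuts → 2 fragments:
  24–108 → 85 bp
  109–136 then 1–23 → 28 + 23 = 51 bp
Sorted largest to smallest: 85, 51 bp.

85, 51 bp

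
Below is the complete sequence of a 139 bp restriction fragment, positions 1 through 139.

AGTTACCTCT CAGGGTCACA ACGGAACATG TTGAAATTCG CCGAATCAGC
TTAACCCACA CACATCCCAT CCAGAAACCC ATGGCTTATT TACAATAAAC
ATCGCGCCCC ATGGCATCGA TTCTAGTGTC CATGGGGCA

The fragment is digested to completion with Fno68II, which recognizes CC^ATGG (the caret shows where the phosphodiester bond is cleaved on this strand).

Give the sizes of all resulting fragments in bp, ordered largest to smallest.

Fno68II sites (CCATGG) start at positions 79, 109, 130.
Fno68II cuts after base 2 of each site, so after positions 80, 110, 131.
Linear molecule, 3 cuts → 4 fragments:
  1–80 → 80 bp
  81–110 → 30 bp
  111–131 → 21 bp
  132–139 → 8 bp
Sorted largest to smallest: 80, 30, 21, 8 bp.

80, 30, 21, 8 bp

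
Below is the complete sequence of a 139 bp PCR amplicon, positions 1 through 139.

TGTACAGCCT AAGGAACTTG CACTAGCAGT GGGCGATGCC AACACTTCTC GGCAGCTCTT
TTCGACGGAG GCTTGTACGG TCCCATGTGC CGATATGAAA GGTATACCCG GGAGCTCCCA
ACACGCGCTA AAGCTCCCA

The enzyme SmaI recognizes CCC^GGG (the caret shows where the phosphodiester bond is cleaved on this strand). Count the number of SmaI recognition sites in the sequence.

CCCGGG occurs starting at position 107.
SmaI cuts at 1 site.

1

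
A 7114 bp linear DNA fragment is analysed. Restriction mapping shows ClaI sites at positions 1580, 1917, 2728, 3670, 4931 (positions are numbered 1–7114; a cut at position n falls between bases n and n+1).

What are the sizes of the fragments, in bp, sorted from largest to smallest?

Linear molecule, 5 cuts → 6 fragments:
  1580 − 0 = 1580 bp
  1917 − 1580 = 337 bp
  2728 − 1917 = 811 bp
  3670 − 2728 = 942 bp
  4931 − 3670 = 1261 bp
  7114 − 4931 = 2183 bp
Sorted largest to smallest: 2183, 1580, 1261, 942, 811, 337 bp.

2183, 1580, 1261, 942, 811, 337 bp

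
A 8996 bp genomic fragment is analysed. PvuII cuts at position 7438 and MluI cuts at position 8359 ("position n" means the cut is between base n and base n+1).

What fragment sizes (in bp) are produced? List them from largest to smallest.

7438, 921, 637 bp

Combined cut positions (sorted): 7438, 8359.
Linear molecule, 2 cuts → 3 fragments:
  7438 − 0 = 7438 bp
  8359 − 7438 = 921 bp
  8996 − 8359 = 637 bp
Sorted largest to smallest: 7438, 921, 637 bp.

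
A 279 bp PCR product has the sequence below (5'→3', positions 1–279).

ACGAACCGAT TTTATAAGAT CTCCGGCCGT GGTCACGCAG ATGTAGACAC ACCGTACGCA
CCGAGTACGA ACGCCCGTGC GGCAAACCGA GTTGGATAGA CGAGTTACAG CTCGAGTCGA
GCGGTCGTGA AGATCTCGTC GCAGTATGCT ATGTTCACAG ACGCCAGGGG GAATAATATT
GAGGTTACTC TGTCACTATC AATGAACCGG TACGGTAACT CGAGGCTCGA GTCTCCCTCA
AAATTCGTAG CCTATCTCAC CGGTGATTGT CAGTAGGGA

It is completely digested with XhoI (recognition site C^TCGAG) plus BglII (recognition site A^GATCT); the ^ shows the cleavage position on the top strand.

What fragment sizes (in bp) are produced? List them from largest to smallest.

XhoI sites (CTCGAG) start at positions 111, 219, 226.
XhoI cuts after the first base of each site, so after positions 111, 219, 226.
BglII sites (AGATCT) start at positions 17, 131.
BglII cuts after the first base of each site, so after positions 17, 131.
Combined cut positions: 17, 111, 131, 219, 226.
Linear molecule, 5 cuts → 6 fragments:
  1–17 → 17 bp
  18–111 → 94 bp
  112–131 → 20 bp
  132–219 → 88 bp
  220–226 → 7 bp
  227–279 → 53 bp
Sorted largest to smallest: 94, 88, 53, 20, 17, 7 bp.

94, 88, 53, 20, 17, 7 bp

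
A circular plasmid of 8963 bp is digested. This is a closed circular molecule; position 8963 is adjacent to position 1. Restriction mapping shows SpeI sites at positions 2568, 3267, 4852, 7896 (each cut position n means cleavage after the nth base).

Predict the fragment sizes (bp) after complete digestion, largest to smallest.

3635, 3044, 1585, 699 bp

Circular molecule, 4 cuts → 4 fragments:
  3267 − 2568 = 699 bp
  4852 − 3267 = 1585 bp
  7896 − 4852 = 3044 bp
  wrap: 8963 − 7896 + 2568 = 3635 bp
Sorted largest to smallest: 3635, 3044, 1585, 699 bp.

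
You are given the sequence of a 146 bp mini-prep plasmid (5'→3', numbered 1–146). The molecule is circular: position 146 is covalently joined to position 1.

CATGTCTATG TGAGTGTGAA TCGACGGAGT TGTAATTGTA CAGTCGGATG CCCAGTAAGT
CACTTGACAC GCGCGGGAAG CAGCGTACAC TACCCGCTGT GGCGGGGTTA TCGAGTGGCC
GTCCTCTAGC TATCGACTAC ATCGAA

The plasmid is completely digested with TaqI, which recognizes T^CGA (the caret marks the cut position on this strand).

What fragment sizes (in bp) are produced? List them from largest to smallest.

90, 25, 22, 9 bp

TaqI sites (TCGA) start at positions 21, 111, 133, 142.
TaqI cuts after the first base of each site, so after positions 21, 111, 133, 142.
Circular molecule, 4 cuts → 4 fragments:
  22–111 → 90 bp
  112–133 → 22 bp
  134–142 → 9 bp
  143–146 then 1–21 → 4 + 21 = 25 bp
Sorted largest to smallest: 90, 25, 22, 9 bp.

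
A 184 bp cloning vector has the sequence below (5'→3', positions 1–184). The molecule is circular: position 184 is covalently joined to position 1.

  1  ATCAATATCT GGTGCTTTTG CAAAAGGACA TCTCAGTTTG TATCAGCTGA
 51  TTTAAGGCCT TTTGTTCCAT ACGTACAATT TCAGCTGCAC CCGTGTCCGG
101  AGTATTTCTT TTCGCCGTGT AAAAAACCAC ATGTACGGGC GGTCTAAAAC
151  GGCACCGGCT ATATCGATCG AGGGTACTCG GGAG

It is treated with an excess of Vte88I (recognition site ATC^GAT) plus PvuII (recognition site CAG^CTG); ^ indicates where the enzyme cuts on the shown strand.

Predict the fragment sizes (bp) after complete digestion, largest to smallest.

81, 65, 38 bp

The Vte88I site (ATCGAT) starts at position 163.
Vte88I cuts after base 3 of each site, so after position 165.
PvuII sites (CAGCTG) start at positions 44, 82.
PvuII cuts after base 3 of each site, so after positions 46, 84.
Combined cut positions: 46, 84, 165.
Circular molecule, 3 cuts → 3 fragments:
  47–84 → 38 bp
  85–165 → 81 bp
  166–184 then 1–46 → 19 + 46 = 65 bp
Sorted largest to smallest: 81, 65, 38 bp.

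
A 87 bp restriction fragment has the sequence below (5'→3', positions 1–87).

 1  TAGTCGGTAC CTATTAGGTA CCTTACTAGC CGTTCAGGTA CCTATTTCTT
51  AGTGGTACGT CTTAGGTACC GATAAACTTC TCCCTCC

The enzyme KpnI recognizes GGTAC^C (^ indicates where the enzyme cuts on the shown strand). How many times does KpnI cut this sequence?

4

GGTACC occurs starting at positions 6, 17, 37, 65.
KpnI cuts at 4 sites.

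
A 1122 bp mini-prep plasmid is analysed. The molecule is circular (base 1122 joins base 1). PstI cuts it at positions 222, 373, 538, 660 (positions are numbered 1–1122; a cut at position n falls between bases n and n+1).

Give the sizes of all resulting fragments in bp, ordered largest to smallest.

684, 165, 151, 122 bp

Circular molecule, 4 cuts → 4 fragments:
  373 − 222 = 151 bp
  538 − 373 = 165 bp
  660 − 538 = 122 bp
  wrap: 1122 − 660 + 222 = 684 bp
Sorted largest to smallest: 684, 165, 151, 122 bp.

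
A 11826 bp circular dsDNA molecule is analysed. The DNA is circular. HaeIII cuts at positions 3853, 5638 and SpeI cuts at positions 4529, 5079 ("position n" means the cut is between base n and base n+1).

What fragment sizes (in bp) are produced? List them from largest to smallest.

10041, 676, 559, 550 bp

Combined cut positions (sorted): 3853, 4529, 5079, 5638.
Circular molecule, 4 cuts → 4 fragments:
  4529 − 3853 = 676 bp
  5079 − 4529 = 550 bp
  5638 − 5079 = 559 bp
  wrap: 11826 − 5638 + 3853 = 10041 bp
Sorted largest to smallest: 10041, 676, 559, 550 bp.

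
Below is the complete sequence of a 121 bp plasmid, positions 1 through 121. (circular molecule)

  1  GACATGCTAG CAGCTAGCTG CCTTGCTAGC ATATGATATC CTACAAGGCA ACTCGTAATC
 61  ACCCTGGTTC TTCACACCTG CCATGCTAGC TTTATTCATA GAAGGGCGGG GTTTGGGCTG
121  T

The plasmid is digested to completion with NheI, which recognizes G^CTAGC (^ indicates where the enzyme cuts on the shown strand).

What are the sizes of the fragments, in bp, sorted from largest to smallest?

60, 42, 12, 7 bp

NheI sites (GCTAGC) start at positions 6, 13, 25, 85.
NheI cuts after the first base of each site, so after positions 6, 13, 25, 85.
Circular molecule, 4 cuts → 4 fragments:
  7–13 → 7 bp
  14–25 → 12 bp
  26–85 → 60 bp
  86–121 then 1–6 → 36 + 6 = 42 bp
Sorted largest to smallest: 60, 42, 12, 7 bp.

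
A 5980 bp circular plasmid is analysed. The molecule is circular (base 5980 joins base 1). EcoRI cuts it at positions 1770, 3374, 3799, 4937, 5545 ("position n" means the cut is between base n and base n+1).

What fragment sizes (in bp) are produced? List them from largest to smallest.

2205, 1604, 1138, 608, 425 bp

Circular molecule, 5 cuts → 5 fragments:
  3374 − 1770 = 1604 bp
  3799 − 3374 = 425 bp
  4937 − 3799 = 1138 bp
  5545 − 4937 = 608 bp
  wrap: 5980 − 5545 + 1770 = 2205 bp
Sorted largest to smallest: 2205, 1604, 1138, 608, 425 bp.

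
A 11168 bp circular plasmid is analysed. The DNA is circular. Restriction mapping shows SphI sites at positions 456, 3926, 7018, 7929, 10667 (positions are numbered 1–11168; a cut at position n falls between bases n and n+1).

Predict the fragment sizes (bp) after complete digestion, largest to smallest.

Circular molecule, 5 cuts → 5 fragments:
  3926 − 456 = 3470 bp
  7018 − 3926 = 3092 bp
  7929 − 7018 = 911 bp
  10667 − 7929 = 2738 bp
  wrap: 11168 − 10667 + 456 = 957 bp
Sorted largest to smallest: 3470, 3092, 2738, 957, 911 bp.

3470, 3092, 2738, 957, 911 bp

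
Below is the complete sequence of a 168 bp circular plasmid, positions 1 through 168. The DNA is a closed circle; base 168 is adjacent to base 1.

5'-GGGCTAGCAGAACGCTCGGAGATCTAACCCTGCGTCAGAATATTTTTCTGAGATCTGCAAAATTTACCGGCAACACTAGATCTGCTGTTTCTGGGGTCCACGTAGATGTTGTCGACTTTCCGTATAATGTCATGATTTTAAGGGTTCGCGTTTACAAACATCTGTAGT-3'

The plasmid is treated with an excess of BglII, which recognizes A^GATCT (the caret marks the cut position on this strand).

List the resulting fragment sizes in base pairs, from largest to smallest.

110, 31, 27 bp

BglII sites (AGATCT) start at positions 20, 51, 78.
BglII cuts after the first base of each site, so after positions 20, 51, 78.
Circular molecule, 3 cuts → 3 fragments:
  21–51 → 31 bp
  52–78 → 27 bp
  79–168 then 1–20 → 90 + 20 = 110 bp
Sorted largest to smallest: 110, 31, 27 bp.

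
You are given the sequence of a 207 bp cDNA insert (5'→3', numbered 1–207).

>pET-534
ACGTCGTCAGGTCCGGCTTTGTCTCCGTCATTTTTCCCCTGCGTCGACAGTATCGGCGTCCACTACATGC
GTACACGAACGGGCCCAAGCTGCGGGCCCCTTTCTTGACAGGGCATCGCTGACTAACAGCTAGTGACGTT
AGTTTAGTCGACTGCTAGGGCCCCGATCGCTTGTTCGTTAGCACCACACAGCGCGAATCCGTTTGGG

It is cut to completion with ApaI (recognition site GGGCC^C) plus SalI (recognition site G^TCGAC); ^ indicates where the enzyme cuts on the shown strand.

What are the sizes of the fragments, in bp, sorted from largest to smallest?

ApaI sites (GGGCCC) start at positions 81, 94, 158.
ApaI cuts after base 5 of each site (before the last base), so after positions 85, 98, 162.
SalI sites (GTCGAC) start at positions 43, 147.
SalI cuts after the first base of each site, so after positions 43, 147.
Combined cut positions: 43, 85, 98, 147, 162.
Linear molecule, 5 cuts → 6 fragments:
  1–43 → 43 bp
  44–85 → 42 bp
  86–98 → 13 bp
  99–147 → 49 bp
  148–162 → 15 bp
  163–207 → 45 bp
Sorted largest to smallest: 49, 45, 43, 42, 15, 13 bp.

49, 45, 43, 42, 15, 13 bp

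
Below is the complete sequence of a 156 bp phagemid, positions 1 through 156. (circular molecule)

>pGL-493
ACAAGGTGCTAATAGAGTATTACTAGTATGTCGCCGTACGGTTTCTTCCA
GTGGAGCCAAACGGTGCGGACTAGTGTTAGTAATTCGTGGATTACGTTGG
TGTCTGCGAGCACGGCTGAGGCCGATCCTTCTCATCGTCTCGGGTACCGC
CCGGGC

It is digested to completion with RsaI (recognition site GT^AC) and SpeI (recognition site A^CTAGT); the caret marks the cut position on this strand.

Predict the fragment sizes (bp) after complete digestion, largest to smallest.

RsaI sites (GTAC) start at positions 36, 144.
RsaI cuts after base 2 of each site, so after positions 37, 145.
SpeI sites (ACTAGT) start at positions 22, 70.
SpeI cuts after the first base of each site, so after positions 22, 70.
Combined cut positions: 22, 37, 70, 145.
Circular molecule, 4 cuts → 4 fragments:
  23–37 → 15 bp
  38–70 → 33 bp
  71–145 → 75 bp
  146–156 then 1–22 → 11 + 22 = 33 bp
Sorted largest to smallest: 75, 33, 33, 15 bp.

75, 33, 33, 15 bp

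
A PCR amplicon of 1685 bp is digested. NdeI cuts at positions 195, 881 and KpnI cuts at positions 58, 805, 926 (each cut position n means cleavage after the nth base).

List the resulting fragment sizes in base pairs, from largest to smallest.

759, 610, 137, 76, 58, 45 bp

Combined cut positions (sorted): 58, 195, 805, 881, 926.
Linear molecule, 5 cuts → 6 fragments:
  58 − 0 = 58 bp
  195 − 58 = 137 bp
  805 − 195 = 610 bp
  881 − 805 = 76 bp
  926 − 881 = 45 bp
  1685 − 926 = 759 bp
Sorted largest to smallest: 759, 610, 137, 76, 58, 45 bp.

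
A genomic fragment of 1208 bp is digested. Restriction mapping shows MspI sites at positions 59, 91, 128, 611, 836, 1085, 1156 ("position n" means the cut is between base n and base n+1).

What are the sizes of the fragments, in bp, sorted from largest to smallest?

483, 249, 225, 71, 59, 52, 37, 32 bp

Linear molecule, 7 cuts → 8 fragments:
  59 − 0 = 59 bp
  91 − 59 = 32 bp
  128 − 91 = 37 bp
  611 − 128 = 483 bp
  836 − 611 = 225 bp
  1085 − 836 = 249 bp
  1156 − 1085 = 71 bp
  1208 − 1156 = 52 bp
Sorted largest to smallest: 483, 249, 225, 71, 59, 52, 37, 32 bp.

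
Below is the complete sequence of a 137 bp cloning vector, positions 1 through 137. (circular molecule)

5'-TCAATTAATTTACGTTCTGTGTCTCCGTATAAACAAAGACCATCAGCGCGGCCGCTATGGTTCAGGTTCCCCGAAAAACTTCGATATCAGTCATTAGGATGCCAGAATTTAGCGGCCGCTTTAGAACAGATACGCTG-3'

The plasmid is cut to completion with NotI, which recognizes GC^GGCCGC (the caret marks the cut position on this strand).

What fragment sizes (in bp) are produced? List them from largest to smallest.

NotI sites (GCGGCCGC) start at positions 48, 112.
NotI cuts after base 2 of each site, so after positions 49, 113.
Circular molecule, 2 cuts → 2 fragments:
  50–113 → 64 bp
  114–137 then 1–49 → 24 + 49 = 73 bp
Sorted largest to smallest: 73, 64 bp.

73, 64 bp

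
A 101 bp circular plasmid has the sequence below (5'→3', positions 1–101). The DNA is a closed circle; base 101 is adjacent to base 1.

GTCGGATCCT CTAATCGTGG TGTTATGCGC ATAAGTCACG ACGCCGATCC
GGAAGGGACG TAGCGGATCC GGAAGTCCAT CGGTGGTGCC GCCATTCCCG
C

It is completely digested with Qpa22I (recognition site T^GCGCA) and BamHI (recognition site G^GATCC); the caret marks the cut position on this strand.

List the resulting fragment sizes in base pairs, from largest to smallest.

The Qpa22I site (TGCGCA) starts at position 26.
Qpa22I cuts after the first base of each site, so after position 26.
BamHI sites (GGATCC) start at positions 4, 65.
BamHI cuts after the first base of each site, so after positions 4, 65.
Combined cut positions: 4, 26, 65.
Circular molecule, 3 cuts → 3 fragments:
  5–26 → 22 bp
  27–65 → 39 bp
  66–101 then 1–4 → 36 + 4 = 40 bp
Sorted largest to smallest: 40, 39, 22 bp.

40, 39, 22 bp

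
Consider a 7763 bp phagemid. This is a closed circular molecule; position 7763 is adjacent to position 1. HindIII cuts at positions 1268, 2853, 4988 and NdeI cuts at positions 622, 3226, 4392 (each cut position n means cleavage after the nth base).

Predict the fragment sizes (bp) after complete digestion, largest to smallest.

3397, 1585, 1166, 646, 596, 373 bp

Combined cut positions (sorted): 622, 1268, 2853, 3226, 4392, 4988.
Circular molecule, 6 cuts → 6 fragments:
  1268 − 622 = 646 bp
  2853 − 1268 = 1585 bp
  3226 − 2853 = 373 bp
  4392 − 3226 = 1166 bp
  4988 − 4392 = 596 bp
  wrap: 7763 − 4988 + 622 = 3397 bp
Sorted largest to smallest: 3397, 1585, 1166, 646, 596, 373 bp.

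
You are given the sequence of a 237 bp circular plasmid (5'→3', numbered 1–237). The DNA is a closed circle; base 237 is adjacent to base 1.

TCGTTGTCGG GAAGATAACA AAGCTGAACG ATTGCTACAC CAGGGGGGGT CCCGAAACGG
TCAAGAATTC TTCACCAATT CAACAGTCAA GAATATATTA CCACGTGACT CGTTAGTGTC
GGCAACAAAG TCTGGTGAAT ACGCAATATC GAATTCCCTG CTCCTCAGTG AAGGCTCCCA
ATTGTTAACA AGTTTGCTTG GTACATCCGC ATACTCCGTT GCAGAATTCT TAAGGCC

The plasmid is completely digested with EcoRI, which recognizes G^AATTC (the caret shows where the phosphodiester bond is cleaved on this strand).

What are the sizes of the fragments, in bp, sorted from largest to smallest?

EcoRI sites (GAATTC) start at positions 65, 151, 224.
EcoRI cuts after the first base of each site, so after positions 65, 151, 224.
Circular molecule, 3 cuts → 3 fragments:
  66–151 → 86 bp
  152–224 → 73 bp
  225–237 then 1–65 → 13 + 65 = 78 bp
Sorted largest to smallest: 86, 78, 73 bp.

86, 78, 73 bp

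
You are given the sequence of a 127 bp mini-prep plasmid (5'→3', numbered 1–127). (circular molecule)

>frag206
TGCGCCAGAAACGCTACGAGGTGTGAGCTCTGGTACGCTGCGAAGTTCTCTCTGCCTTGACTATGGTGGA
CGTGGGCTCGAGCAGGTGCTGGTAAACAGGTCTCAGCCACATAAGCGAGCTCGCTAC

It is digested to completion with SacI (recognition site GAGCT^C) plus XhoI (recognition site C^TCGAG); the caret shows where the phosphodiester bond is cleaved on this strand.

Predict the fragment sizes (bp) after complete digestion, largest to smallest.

SacI sites (GAGCTC) start at positions 25, 117.
SacI cuts after base 5 of each site (before the last base), so after positions 29, 121.
The XhoI site (CTCGAG) starts at position 77.
XhoI cuts after the first base of each site, so after position 77.
Combined cut positions: 29, 77, 121.
Circular molecule, 3 cuts → 3 fragments:
  30–77 → 48 bp
  78–121 → 44 bp
  122–127 then 1–29 → 6 + 29 = 35 bp
Sorted largest to smallest: 48, 44, 35 bp.

48, 44, 35 bp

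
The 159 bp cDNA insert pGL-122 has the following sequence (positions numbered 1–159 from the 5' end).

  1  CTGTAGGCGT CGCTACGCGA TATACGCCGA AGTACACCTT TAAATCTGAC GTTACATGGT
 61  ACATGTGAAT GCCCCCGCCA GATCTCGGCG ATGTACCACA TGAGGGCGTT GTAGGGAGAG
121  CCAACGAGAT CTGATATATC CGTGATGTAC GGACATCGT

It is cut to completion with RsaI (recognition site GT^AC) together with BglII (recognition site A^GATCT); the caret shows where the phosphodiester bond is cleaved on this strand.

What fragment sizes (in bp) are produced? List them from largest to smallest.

33, 33, 27, 21, 20, 14, 11 bp

RsaI sites (GTAC) start at positions 32, 59, 93, 147.
RsaI cuts after base 2 of each site, so after positions 33, 60, 94, 148.
BglII sites (AGATCT) start at positions 80, 127.
BglII cuts after the first base of each site, so after positions 80, 127.
Combined cut positions: 33, 60, 80, 94, 127, 148.
Linear molecule, 6 cuts → 7 fragments:
  1–33 → 33 bp
  34–60 → 27 bp
  61–80 → 20 bp
  81–94 → 14 bp
  95–127 → 33 bp
  128–148 → 21 bp
  149–159 → 11 bp
Sorted largest to smallest: 33, 33, 27, 21, 20, 14, 11 bp.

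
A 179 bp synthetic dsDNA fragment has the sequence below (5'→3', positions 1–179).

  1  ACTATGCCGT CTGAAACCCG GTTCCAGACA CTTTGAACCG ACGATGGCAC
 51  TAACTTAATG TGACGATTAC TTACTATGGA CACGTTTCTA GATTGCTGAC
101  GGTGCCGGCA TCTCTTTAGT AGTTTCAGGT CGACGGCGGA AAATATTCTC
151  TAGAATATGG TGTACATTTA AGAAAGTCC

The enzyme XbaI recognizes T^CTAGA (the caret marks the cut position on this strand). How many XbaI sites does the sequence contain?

TCTAGA occurs starting at positions 87, 149.
XbaI cuts at 2 sites.

2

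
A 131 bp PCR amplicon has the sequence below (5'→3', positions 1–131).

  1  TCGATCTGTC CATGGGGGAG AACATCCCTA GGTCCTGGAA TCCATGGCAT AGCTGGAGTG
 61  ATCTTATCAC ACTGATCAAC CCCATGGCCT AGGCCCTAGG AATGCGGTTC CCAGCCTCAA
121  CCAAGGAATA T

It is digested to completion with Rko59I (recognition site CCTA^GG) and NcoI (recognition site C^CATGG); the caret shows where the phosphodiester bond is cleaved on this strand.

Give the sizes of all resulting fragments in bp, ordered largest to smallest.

Rko59I sites (CCTAGG) start at positions 27, 88, 95.
Rko59I cuts after base 4 of each site, so after positions 30, 91, 98.
NcoI sites (CCATGG) start at positions 10, 42, 82.
NcoI cuts after the first base of each site, so after positions 10, 42, 82.
Combined cut positions: 10, 30, 42, 82, 91, 98.
Linear molecule, 6 cuts → 7 fragments:
  1–10 → 10 bp
  11–30 → 20 bp
  31–42 → 12 bp
  43–82 → 40 bp
  83–91 → 9 bp
  92–98 → 7 bp
  99–131 → 33 bp
Sorted largest to smallest: 40, 33, 20, 12, 10, 9, 7 bp.

40, 33, 20, 12, 10, 9, 7 bp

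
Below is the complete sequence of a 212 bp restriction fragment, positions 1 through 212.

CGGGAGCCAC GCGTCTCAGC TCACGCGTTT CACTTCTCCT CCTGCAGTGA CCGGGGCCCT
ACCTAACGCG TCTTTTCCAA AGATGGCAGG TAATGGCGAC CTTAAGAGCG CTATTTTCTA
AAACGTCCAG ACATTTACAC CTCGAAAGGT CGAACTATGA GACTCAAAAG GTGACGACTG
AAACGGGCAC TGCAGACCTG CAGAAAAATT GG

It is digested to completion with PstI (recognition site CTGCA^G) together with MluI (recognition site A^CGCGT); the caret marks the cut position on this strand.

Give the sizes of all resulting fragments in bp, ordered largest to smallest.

PstI sites (CTGCAG) start at positions 42, 190, 198.
PstI cuts after base 5 of each site (before the last base), so after positions 46, 194, 202.
MluI sites (ACGCGT) start at positions 9, 23, 66.
MluI cuts after the first base of each site, so after positions 9, 23, 66.
Combined cut positions: 9, 23, 46, 66, 194, 202.
Linear molecule, 6 cuts → 7 fragments:
  1–9 → 9 bp
  10–23 → 14 bp
  24–46 → 23 bp
  47–66 → 20 bp
  67–194 → 128 bp
  195–202 → 8 bp
  203–212 → 10 bp
Sorted largest to smallest: 128, 23, 20, 14, 10, 9, 8 bp.

128, 23, 20, 14, 10, 9, 8 bp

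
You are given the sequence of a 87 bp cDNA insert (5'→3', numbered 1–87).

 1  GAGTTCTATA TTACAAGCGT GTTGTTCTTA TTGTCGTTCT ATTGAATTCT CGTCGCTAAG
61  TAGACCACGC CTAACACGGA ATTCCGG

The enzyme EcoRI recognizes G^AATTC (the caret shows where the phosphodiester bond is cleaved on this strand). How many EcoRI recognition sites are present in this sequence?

2

GAATTC occurs starting at positions 44, 79.
EcoRI cuts at 2 sites.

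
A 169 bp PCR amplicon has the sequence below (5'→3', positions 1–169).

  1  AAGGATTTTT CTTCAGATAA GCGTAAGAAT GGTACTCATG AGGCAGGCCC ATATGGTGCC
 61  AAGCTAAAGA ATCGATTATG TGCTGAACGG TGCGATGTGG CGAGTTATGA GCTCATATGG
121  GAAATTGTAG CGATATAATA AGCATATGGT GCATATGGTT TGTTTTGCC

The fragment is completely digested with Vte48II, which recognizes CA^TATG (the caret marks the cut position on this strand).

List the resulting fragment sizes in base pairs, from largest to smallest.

Vte48II sites (CATATG) start at positions 50, 114, 143, 152.
Vte48II cuts after base 2 of each site, so after positions 51, 115, 144, 153.
Linear molecule, 4 cuts → 5 fragments:
  1–51 → 51 bp
  52–115 → 64 bp
  116–144 → 29 bp
  145–153 → 9 bp
  154–169 → 16 bp
Sorted largest to smallest: 64, 51, 29, 16, 9 bp.

64, 51, 29, 16, 9 bp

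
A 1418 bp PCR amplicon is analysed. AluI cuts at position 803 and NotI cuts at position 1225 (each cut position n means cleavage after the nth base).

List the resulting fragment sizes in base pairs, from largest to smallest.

Combined cut positions (sorted): 803, 1225.
Linear molecule, 2 cuts → 3 fragments:
  803 − 0 = 803 bp
  1225 − 803 = 422 bp
  1418 − 1225 = 193 bp
Sorted largest to smallest: 803, 422, 193 bp.

803, 422, 193 bp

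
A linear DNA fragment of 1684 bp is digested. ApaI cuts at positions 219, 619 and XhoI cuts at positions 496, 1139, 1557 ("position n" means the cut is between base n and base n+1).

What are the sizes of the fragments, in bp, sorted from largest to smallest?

520, 418, 277, 219, 127, 123 bp

Combined cut positions (sorted): 219, 496, 619, 1139, 1557.
Linear molecule, 5 cuts → 6 fragments:
  219 − 0 = 219 bp
  496 − 219 = 277 bp
  619 − 496 = 123 bp
  1139 − 619 = 520 bp
  1557 − 1139 = 418 bp
  1684 − 1557 = 127 bp
Sorted largest to smallest: 520, 418, 277, 219, 127, 123 bp.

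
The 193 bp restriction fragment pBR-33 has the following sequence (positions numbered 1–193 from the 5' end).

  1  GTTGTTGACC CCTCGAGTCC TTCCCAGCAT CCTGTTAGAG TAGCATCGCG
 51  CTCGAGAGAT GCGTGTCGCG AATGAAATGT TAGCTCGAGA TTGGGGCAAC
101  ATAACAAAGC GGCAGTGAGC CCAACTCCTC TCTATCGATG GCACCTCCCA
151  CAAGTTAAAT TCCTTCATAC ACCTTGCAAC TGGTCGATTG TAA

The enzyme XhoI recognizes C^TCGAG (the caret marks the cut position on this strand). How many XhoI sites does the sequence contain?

CTCGAG occurs starting at positions 12, 51, 84.
XhoI cuts at 3 sites.

3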